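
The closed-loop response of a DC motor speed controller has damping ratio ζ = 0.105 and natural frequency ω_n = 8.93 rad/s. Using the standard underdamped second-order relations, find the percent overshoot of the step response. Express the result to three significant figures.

%OS ≈ 71.8%

For an underdamped second-order system, %OS = 100·exp(−πζ/√(1−ζ²)).
πζ/√(1−ζ²) = π·0.105/√(1−0.0110) = 0.3317, so %OS = 100·e^(−0.3317) = 71.8%.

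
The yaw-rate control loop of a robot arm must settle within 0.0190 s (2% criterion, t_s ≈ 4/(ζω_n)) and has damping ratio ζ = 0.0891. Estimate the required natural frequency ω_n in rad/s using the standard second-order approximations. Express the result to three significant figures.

ω_n ≈ 2360 rad/s

Rearranging t_s ≈ 4/(ζω_n) gives ω_n = 4/(ζ·t_s) = 4/(0.0891 × 0.0190) = 2360 rad/s.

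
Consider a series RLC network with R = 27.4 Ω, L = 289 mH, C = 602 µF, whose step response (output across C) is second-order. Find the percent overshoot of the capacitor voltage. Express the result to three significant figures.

For a series RLC circuit (capacitor voltage as output), ω_n = 1/√(LC) = 1/√(289 mH · 602 µF) = 75.8 rad/s.
ζ = (R/2)·√(C/L) = (27.4/2)·√(602 µF/289 mH) = 0.625.
%OS = 100 e^{−πζ/√(1−ζ²)} with ζ = 0.625 gives 8.07%.

%OS ≈ 8.07%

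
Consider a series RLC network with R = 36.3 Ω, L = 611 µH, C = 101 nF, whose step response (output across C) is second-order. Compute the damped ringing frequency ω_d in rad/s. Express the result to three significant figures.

For a series RLC circuit (capacitor voltage as output), ω_n = 1/√(LC) = 1/√(611 µH · 101 nF) = 127000 rad/s.
ζ = (R/2)·√(C/L) = (36.3/2)·√(101 nF/611 µH) = 0.233.
ω_d = ω_n√(1−ζ²) = 124000 rad/s.

ω_d ≈ 124000 rad/s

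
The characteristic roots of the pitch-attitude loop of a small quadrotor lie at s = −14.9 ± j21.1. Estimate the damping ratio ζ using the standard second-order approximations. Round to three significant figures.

ζ ≈ 0.577

The poles are at −σ ± jω_d with σ = 14.9 and ω_d = 21.1, so ω_n = √(σ²+ω_d²) = 25.8 rad/s and ζ = σ/ω_n = 0.577.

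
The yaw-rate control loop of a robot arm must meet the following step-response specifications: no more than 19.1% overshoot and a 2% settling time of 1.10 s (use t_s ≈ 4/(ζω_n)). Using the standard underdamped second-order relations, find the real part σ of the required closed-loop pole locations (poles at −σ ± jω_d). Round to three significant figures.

The settling-time spec alone fixes σ = ζω_n = 4/t_s = 4/1.10 = 3.64.
(Overshoot then fixes ζ = 0.466 and hence ω_d = σ·√(1−ζ²)/ζ = 6.90 rad/s.)

σ ≈ 3.64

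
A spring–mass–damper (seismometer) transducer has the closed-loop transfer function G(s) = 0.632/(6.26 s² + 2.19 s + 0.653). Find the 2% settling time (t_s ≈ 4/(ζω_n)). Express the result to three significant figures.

Dividing through by 6.26: denominator becomes s² + 0.3498 s + 0.1043.
So ω_n = √0.1043 = 0.323 rad/s and ζ = 0.3498/(2·0.323) = 0.542.
t_s ≈ 4/(ζω_n) = 22.9 s.

t_s ≈ 22.9 s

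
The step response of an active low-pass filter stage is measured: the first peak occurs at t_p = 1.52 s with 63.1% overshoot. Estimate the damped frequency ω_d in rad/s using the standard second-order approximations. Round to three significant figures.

t_p = π/ω_d, so ω_d = π/1.52 = 2.07 rad/s.

ω_d ≈ 2.07 rad/s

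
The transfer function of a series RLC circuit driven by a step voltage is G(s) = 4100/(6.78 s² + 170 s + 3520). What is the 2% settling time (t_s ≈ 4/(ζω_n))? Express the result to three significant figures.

Dividing through by 6.78: denominator becomes s² + 25.07 s + 519.2.
So ω_n = √519.2 = 22.8 rad/s and ζ = 25.07/(2·22.8) = 0.550.
t_s ≈ 4/(ζω_n) = 0.319 s.

t_s ≈ 0.319 s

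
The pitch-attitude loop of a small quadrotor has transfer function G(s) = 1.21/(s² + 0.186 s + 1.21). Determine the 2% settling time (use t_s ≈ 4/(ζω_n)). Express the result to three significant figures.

t_s ≈ 43.0 s

Comparing the denominator to s² + 2ζω_n s + ω_n²: ω_n = √1.21 = 1.10 rad/s, and 2ζω_n = 0.186 so ζ = 0.186/(2·1.10) = 0.0845.
t_s ≈ 4/(ζω_n) = 4/(0.0845·1.10) = 43.0 s.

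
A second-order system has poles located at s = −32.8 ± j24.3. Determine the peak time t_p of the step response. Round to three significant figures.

t_p ≈ 0.129 s

t_p = π/ω_d with ω_d = 24.3 (the imaginary part), so t_p = 0.129 s.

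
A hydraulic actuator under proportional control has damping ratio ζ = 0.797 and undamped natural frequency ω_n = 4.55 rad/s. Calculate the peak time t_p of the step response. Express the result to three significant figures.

t_p ≈ 1.14 s

The damped frequency is ω_d = ω_n√(1−ζ²) = 4.55·√(1−0.635) = 2.75 rad/s.
Peak time t_p = π/ω_d = π/2.75 = 1.14 s.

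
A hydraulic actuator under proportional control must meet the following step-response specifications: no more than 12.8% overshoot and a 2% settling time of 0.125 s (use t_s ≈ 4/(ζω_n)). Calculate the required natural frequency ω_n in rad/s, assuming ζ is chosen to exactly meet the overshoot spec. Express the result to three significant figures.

From %OS = 100·exp(−πζ/√(1−ζ²)), invert to get ζ = −ln(OS)/√(π² + ln²(OS)) with OS = 0.128.
−ln 0.128 = 2.056, so ζ = 2.056/√(π² + 4.226) = 0.548.
Then ω_n = 4/(ζ t_s) = 4/(0.548 × 0.125) = 58.4 rad/s.

ω_n ≈ 58.4 rad/s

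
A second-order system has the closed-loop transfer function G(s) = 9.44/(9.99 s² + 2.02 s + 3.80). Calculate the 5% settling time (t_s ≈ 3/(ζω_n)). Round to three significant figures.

t_s ≈ 29.7 s

Dividing through by 9.99: denominator becomes s² + 0.2022 s + 0.3804.
So ω_n = √0.3804 = 0.617 rad/s and ζ = 0.2022/(2·0.617) = 0.164.
t_s ≈ 3/(ζω_n) = 29.7 s.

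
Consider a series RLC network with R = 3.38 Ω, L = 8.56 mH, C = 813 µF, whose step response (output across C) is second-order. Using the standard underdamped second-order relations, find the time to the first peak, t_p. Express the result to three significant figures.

t_p ≈ 0.00971 s

For a series RLC circuit (capacitor voltage as output), ω_n = 1/√(LC) = 1/√(8.56 mH · 813 µF) = 379 rad/s.
ζ = (R/2)·√(C/L) = (3.38/2)·√(813 µF/8.56 mH) = 0.521.
The damped frequency ω_d = ω_n√(1−ζ²) = 324 rad/s. t_p = π/ω_d = 0.00971 s.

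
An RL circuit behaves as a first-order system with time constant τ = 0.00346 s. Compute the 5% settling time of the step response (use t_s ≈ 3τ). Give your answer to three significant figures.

t_s ≈ 3τ = 0.0104 s.

t_s ≈ 0.0104 s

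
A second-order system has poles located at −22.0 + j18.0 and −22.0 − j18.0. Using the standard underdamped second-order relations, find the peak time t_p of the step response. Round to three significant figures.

t_p = π/ω_d with ω_d = 18.0 (the imaginary part), so t_p = 0.175 s.

t_p ≈ 0.175 s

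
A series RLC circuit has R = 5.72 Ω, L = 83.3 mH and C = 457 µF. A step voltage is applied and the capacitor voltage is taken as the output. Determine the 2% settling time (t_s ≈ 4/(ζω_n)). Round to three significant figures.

t_s ≈ 0.117 s

For a series RLC circuit (capacitor voltage as output), ω_n = 1/√(LC) = 1/√(83.3 mH · 457 µF) = 162 rad/s.
ζ = (R/2)·√(C/L) = (5.72/2)·√(457 µF/83.3 mH) = 0.212.
t_s ≈ 4/(ζω_n) = 0.117 s.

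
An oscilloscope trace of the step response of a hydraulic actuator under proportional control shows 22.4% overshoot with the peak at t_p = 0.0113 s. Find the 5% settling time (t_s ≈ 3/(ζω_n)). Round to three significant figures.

ζ from %OS: ζ = |ln 0.224|/√(π²+ln²0.224) = 0.430.
t_p = π/ω_d ⇒ ω_d = 278 rad/s; then ω_n = ω_d/√(1−ζ²) = 308 rad/s.
t_s ≈ 3/(ζω_n) = 3/(0.430·308) = 0.0227 s.

t_s ≈ 0.0227 s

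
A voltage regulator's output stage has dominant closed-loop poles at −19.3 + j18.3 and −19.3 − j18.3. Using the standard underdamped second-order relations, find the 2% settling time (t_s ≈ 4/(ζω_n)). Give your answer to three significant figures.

t_s ≈ 0.207 s

For poles at −σ ± jω_d, ζω_n = σ = 19.3, so t_s ≈ 4/σ = 0.207 s.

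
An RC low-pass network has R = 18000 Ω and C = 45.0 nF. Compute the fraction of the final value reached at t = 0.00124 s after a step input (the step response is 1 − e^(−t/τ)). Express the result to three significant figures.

τ = RC = 18000 × 45.0 nF = 0.000810 s.
y(t)/y_∞ = 1 − e^(−t/τ) = 1 − e^(−0.00124/0.000810) = 1 − e^(−1.53) = 0.784.

y/y_∞ ≈ 0.784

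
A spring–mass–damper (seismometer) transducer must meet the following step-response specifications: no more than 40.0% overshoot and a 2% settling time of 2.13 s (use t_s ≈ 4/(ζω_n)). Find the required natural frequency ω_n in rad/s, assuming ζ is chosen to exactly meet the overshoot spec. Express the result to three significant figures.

Inverting the overshoot relation: ζ = |ln 0.400|/√(π² + ln²0.400) = 0.280.
From t_s ≈ 4/(ζω_n): ω_n = 4/(ζ·t_s) = 4/(0.280·2.13) = 6.71 rad/s.

ω_n ≈ 6.71 rad/s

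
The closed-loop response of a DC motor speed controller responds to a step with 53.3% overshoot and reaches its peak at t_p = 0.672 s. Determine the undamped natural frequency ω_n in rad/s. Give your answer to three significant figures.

ω_n ≈ 4.77 rad/s

The overshoot fixes ζ = −ln(OS)/√(π²+ln²(OS)) = 0.196.
From t_p = π/ω_d, ω_d = π/0.672 = 4.67 rad/s, so ω_n = ω_d/√(1−ζ²) = 4.77 rad/s.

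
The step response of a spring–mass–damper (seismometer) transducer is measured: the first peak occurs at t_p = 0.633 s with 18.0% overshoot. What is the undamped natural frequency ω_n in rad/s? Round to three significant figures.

From the overshoot, ζ = −ln(OS)/√(π²+ln²(OS)) = 0.479.
t_p = π/ω_d ⇒ ω_d = 4.96 rad/s; then ω_n = ω_d/√(1−ζ²) = 5.65 rad/s.

ω_n ≈ 5.65 rad/s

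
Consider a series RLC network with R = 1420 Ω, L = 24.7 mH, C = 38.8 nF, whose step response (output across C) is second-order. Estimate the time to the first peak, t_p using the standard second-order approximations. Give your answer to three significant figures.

For a series RLC circuit (capacitor voltage as output), ω_n = 1/√(LC) = 1/√(24.7 mH · 38.8 nF) = 32300 rad/s.
ζ = (R/2)·√(C/L) = (1420/2)·√(38.8 nF/24.7 mH) = 0.890.
ω_d = 32300·√(1 − 0.890²) = 14700 rad/s. t_p = π/ω_d = 0.000213 s.

t_p ≈ 0.000213 s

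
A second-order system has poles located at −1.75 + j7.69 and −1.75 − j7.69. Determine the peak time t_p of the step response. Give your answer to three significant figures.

t_p ≈ 0.409 s

t_p = π/ω_d with ω_d = 7.69 (the imaginary part), so t_p = 0.409 s.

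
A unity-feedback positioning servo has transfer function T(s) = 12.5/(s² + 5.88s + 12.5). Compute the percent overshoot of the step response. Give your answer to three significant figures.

Matching coefficients with s² + 2ζω_n s + ω_n² gives ω_n² = 12.5 ⇒ ω_n = 3.54 rad/s, and ζ = 5.88/(2ω_n) = 0.832.
%OS = 100·exp(−πζ/√(1−ζ²)) = 0.906%.

%OS ≈ 0.906%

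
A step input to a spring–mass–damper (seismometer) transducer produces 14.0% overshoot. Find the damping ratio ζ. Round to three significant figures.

ζ ≈ 0.531

Inverting the overshoot relation: ζ = |ln 0.140|/√(π² + ln²0.140) = 0.531.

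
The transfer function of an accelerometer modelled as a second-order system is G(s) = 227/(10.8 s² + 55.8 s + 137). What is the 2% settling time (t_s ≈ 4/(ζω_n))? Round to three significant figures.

t_s ≈ 1.55 s

Dividing through by 10.8: denominator becomes s² + 5.167 s + 12.69.
So ω_n = √12.69 = 3.56 rad/s and ζ = 5.167/(2·3.56) = 0.725.
t_s ≈ 4/(ζω_n) = 1.55 s.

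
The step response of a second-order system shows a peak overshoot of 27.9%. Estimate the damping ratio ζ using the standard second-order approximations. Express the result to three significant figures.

ζ ≈ 0.376

ζ = −ln(OS)/√(π² + (ln OS)²). With OS = 0.279, ln OS = −1.277 and ζ = 1.277/3.391 = 0.376.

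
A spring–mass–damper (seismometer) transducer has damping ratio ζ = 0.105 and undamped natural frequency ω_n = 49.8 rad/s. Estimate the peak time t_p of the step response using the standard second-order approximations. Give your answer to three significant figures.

t_p ≈ 0.0634 s

The damped frequency is ω_d = ω_n√(1−ζ²) = 49.8·√(1−0.0110) = 49.5 rad/s.
Peak time t_p = π/ω_d = π/49.5 = 0.0634 s.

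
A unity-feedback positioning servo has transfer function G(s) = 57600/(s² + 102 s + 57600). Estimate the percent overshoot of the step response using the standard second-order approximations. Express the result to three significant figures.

%OS ≈ 50.5%

Matching coefficients with s² + 2ζω_n s + ω_n² gives ω_n² = 57600 ⇒ ω_n = 240 rad/s, and ζ = 102/(2ω_n) = 0.212.
Overshoot: exp(−π·0.212/√(1−0.212²)) = 0.505, i.e. 50.5%.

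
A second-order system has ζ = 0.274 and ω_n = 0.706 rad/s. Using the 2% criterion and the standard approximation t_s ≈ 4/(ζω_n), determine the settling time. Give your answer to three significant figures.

t_s ≈ 4/(ζω_n) = 4/(0.274 × 0.706) = 20.7 s.

t_s ≈ 20.7 s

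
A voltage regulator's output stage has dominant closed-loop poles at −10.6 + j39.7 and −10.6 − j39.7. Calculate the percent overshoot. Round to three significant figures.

%OS ≈ 43.2%

|pole| = ω_n = √(10.6² + 39.7²) = 41.1 rad/s; ζ = cos θ = σ/ω_n = 0.258.
%OS = 100·exp(−πζ/√(1−ζ²)) = 43.2%.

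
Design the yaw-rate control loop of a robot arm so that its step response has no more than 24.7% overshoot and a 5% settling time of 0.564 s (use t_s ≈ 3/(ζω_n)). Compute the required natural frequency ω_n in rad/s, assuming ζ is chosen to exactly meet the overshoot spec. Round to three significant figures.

ω_n ≈ 13.1 rad/s

From %OS = 100·exp(−πζ/√(1−ζ²)), invert to get ζ = −ln(OS)/√(π² + ln²(OS)) with OS = 0.247.
−ln 0.247 = 1.398, so ζ = 1.398/√(π² + 1.955) = 0.407.
From t_s ≈ 3/(ζω_n): ω_n = 3/(ζ·t_s) = 3/(0.407·0.564) = 13.1 rad/s.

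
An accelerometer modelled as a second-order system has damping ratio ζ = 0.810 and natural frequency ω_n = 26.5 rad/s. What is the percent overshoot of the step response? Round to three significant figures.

For an underdamped second-order system, %OS = 100·exp(−πζ/√(1−ζ²)).
πζ/√(1−ζ²) = π·0.810/√(1−0.656) = 4.339, so %OS = 100·e^(−4.339) = 1.30%.

%OS ≈ 1.30%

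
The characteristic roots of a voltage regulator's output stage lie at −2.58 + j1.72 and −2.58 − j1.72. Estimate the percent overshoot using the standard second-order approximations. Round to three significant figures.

With σ = 2.58, ω_d = 1.72: ω_n = √(σ²+ω_d²) = 3.10 rad/s, ζ = σ/ω_n = 0.832.
Overshoot: exp(−π·0.832/√(1−0.832²)) = 0.00898, i.e. 0.898%.

%OS ≈ 0.898%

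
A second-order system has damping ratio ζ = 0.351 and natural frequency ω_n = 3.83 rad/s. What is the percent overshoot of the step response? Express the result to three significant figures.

%OS ≈ 30.8%

For an underdamped second-order system, %OS = 100·exp(−πζ/√(1−ζ²)).
πζ/√(1−ζ²) = π·0.351/√(1−0.123) = 1.178, so %OS = 100·e^(−1.178) = 30.8%.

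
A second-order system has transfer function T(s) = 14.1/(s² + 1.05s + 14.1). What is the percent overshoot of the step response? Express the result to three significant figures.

%OS ≈ 64.2%

Matching coefficients with s² + 2ζω_n s + ω_n² gives ω_n² = 14.1 ⇒ ω_n = 3.75 rad/s, and ζ = 1.05/(2ω_n) = 0.140.
%OS = 100 e^{−πζ/√(1−ζ²)} with ζ = 0.140 gives 64.2%.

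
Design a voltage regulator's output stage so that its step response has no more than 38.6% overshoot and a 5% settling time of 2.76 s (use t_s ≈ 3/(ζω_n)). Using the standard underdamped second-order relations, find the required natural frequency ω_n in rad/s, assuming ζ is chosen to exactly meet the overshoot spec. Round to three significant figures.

ω_n ≈ 3.75 rad/s

From %OS = 100·exp(−πζ/√(1−ζ²)), invert to get ζ = −ln(OS)/√(π² + ln²(OS)) with OS = 0.386.
−ln 0.386 = 0.9519, so ζ = 0.9519/√(π² + 0.9061) = 0.290.
Then ω_n = 3/(ζ t_s) = 3/(0.290 × 2.76) = 3.75 rad/s.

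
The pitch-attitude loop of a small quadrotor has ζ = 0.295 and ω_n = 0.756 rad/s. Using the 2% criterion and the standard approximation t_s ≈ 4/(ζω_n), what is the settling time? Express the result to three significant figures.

t_s ≈ 17.9 s

t_s ≈ 4/(ζω_n) = 4/(0.295 × 0.756) = 17.9 s.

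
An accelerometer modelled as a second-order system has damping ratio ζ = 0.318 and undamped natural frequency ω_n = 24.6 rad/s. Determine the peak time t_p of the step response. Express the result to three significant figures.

t_p ≈ 0.135 s

The damped frequency is ω_d = ω_n√(1−ζ²) = 24.6·√(1−0.101) = 23.3 rad/s.
Peak time t_p = π/ω_d = π/23.3 = 0.135 s.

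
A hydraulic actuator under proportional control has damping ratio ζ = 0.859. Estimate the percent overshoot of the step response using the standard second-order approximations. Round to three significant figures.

For an underdamped second-order system, %OS = 100·exp(−πζ/√(1−ζ²)).
πζ/√(1−ζ²) = π·0.859/√(1−0.738) = 5.271, so %OS = 100·e^(−5.271) = 0.514%.

%OS ≈ 0.514%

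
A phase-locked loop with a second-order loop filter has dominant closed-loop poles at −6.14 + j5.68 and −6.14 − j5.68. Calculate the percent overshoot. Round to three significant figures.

The poles are at −σ ± jω_d with σ = 6.14 and ω_d = 5.68, so ω_n = √(σ²+ω_d²) = 8.36 rad/s and ζ = σ/ω_n = 0.734.
%OS = 100·exp(−πζ/√(1−ζ²)) = 3.35%.

%OS ≈ 3.35%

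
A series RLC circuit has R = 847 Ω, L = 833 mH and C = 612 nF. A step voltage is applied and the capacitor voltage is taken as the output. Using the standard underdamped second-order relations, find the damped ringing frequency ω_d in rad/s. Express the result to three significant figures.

ω_d ≈ 1310 rad/s

For a series RLC circuit (capacitor voltage as output), ω_n = 1/√(LC) = 1/√(833 mH · 612 nF) = 1400 rad/s.
ζ = (R/2)·√(C/L) = (847/2)·√(612 nF/833 mH) = 0.363.
The damped frequency ω_d = ω_n√(1−ζ²) = 1310 rad/s.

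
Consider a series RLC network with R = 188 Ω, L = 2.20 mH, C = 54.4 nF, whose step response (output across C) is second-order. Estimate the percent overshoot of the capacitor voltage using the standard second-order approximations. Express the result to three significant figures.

For a series RLC circuit (capacitor voltage as output), ω_n = 1/√(LC) = 1/√(2.20 mH · 54.4 nF) = 91400 rad/s.
ζ = (R/2)·√(C/L) = (188/2)·√(54.4 nF/2.20 mH) = 0.467.
%OS = 100 e^{−πζ/√(1−ζ²)} with ζ = 0.467 gives 19.0%.

%OS ≈ 19.0%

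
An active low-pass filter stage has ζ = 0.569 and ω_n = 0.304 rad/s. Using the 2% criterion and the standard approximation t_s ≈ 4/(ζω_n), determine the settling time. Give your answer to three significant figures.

t_s ≈ 4/(ζω_n) = 4/(0.569 × 0.304) = 23.1 s.

t_s ≈ 23.1 s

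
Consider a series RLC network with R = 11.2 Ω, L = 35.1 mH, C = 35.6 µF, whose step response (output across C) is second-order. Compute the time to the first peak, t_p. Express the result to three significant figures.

For a series RLC circuit (capacitor voltage as output), ω_n = 1/√(LC) = 1/√(35.1 mH · 35.6 µF) = 895 rad/s.
ζ = (R/2)·√(C/L) = (11.2/2)·√(35.6 µF/35.1 mH) = 0.178.
ω_d = ω_n√(1−ζ²) = 880 rad/s. t_p = π/ω_d = 0.00357 s.

t_p ≈ 0.00357 s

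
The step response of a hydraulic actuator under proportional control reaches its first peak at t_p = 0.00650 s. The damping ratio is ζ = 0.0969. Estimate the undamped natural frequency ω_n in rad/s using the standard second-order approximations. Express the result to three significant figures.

Peak time t_p = π/ω_d, so ω_d = π/t_p = π/0.00650 = 483 rad/s.
ω_n = ω_d/√(1−ζ²) = 483/√0.991 = 486 rad/s.

ω_n ≈ 486 rad/s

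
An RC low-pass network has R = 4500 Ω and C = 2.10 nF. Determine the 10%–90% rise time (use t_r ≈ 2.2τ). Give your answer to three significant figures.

t_r ≈ 0.0000208 s

τ = RC = 4500 × 2.10 nF = 0.00000945 s.
t_r ≈ 2.2τ = 0.0000208 s.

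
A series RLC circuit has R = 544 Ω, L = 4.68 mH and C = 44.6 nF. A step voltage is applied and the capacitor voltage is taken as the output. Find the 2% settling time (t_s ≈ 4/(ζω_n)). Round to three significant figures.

t_s ≈ 0.0000688 s

For a series RLC circuit (capacitor voltage as output), ω_n = 1/√(LC) = 1/√(4.68 mH · 44.6 nF) = 69200 rad/s.
ζ = (R/2)·√(C/L) = (544/2)·√(44.6 nF/4.68 mH) = 0.840.
t_s ≈ 4/(ζω_n) = 0.0000688 s.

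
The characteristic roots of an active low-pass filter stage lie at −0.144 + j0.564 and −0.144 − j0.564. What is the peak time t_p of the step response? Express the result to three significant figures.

t_p = π/ω_d with ω_d = 0.564 (the imaginary part), so t_p = 5.57 s.

t_p ≈ 5.57 s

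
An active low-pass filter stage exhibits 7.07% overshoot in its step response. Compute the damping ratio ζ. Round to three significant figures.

Inverting the overshoot relation: ζ = |ln 0.0707|/√(π² + ln²0.0707) = 0.645.

ζ ≈ 0.645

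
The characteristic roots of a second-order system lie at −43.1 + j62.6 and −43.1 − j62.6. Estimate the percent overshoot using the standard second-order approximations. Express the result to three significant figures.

The poles are at −σ ± jω_d with σ = 43.1 and ω_d = 62.6, so ω_n = √(σ²+ω_d²) = 76.0 rad/s and ζ = σ/ω_n = 0.567.
%OS = 100·exp(−πζ/√(1−ζ²)) = 11.5%.

%OS ≈ 11.5%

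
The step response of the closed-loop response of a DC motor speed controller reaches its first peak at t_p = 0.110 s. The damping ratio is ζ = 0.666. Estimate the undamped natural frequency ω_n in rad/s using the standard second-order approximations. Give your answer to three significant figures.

Peak time t_p = π/ω_d, so ω_d = π/t_p = π/0.110 = 28.6 rad/s.
ω_n = ω_d/√(1−ζ²) = 28.6/√0.556 = 38.3 rad/s.

ω_n ≈ 38.3 rad/s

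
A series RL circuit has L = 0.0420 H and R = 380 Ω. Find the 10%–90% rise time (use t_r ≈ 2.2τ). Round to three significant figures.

t_r ≈ 0.000243 s

τ = L/R = 0.0420/380 = 0.000111 s.
t_r ≈ 2.2τ = 0.000243 s.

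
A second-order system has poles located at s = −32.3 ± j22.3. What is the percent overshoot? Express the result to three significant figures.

%OS ≈ 1.06%

The poles are at −σ ± jω_d with σ = 32.3 and ω_d = 22.3, so ω_n = √(σ²+ω_d²) = 39.3 rad/s and ζ = σ/ω_n = 0.823.
%OS = 100 e^{−πζ/√(1−ζ²)} with ζ = 0.823 gives 1.06%.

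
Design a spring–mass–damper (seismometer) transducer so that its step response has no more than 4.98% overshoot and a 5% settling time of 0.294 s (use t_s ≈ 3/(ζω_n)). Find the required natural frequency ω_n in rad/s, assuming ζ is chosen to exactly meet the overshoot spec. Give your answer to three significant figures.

ζ = −ln(OS)/√(π² + (ln OS)²). With OS = 0.0498, ln OS = −3.000 and ζ = 3.000/4.344 = 0.691.
From t_s ≈ 3/(ζω_n): ω_n = 3/(ζ·t_s) = 3/(0.691·0.294) = 14.8 rad/s.

ω_n ≈ 14.8 rad/s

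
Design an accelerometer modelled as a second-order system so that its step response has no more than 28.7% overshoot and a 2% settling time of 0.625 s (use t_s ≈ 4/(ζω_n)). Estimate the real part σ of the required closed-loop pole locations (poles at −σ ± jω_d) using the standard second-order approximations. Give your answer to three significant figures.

σ ≈ 6.40

The settling-time spec alone fixes σ = ζω_n = 4/t_s = 4/0.625 = 6.40.
(Overshoot then fixes ζ = 0.369 and hence ω_d = σ·√(1−ζ²)/ζ = 16.1 rad/s.)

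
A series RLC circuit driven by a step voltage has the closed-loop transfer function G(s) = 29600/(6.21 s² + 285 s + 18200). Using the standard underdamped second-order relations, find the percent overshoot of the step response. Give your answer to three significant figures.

%OS ≈ 23.0%

Dividing through by 6.21: denominator becomes s² + 45.89 s + 2931.
So ω_n = √2931 = 54.1 rad/s and ζ = 45.89/(2·54.1) = 0.424.
%OS = 100·exp(−πζ/√(1−ζ²)) = 23.0%.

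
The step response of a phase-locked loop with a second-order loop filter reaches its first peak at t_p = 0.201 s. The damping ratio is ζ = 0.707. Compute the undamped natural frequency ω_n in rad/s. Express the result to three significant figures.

ω_n ≈ 22.1 rad/s

Peak time t_p = π/ω_d, so ω_d = π/t_p = π/0.201 = 15.6 rad/s.
ω_n = ω_d/√(1−ζ²) = 15.6/√0.500 = 22.1 rad/s.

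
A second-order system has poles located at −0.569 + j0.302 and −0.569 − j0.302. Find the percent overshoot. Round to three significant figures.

The poles are at −σ ± jω_d with σ = 0.569 and ω_d = 0.302, so ω_n = √(σ²+ω_d²) = 0.644 rad/s and ζ = σ/ω_n = 0.883.
Overshoot: exp(−π·0.883/√(1−0.883²)) = 0.00269, i.e. 0.269%.

%OS ≈ 0.269%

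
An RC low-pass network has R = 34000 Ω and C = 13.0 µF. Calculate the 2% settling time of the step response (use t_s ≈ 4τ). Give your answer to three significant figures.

τ = RC = 34000 × 13.0 µF = 0.442 s.
t_s ≈ 4τ = 1.77 s.

t_s ≈ 1.77 s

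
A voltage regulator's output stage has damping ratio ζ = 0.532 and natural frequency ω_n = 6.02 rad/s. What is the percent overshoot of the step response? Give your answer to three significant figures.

For an underdamped second-order system, %OS = 100·exp(−πζ/√(1−ζ²)).
πζ/√(1−ζ²) = π·0.532/√(1−0.283) = 1.974, so %OS = 100·e^(−1.974) = 13.9%.

%OS ≈ 13.9%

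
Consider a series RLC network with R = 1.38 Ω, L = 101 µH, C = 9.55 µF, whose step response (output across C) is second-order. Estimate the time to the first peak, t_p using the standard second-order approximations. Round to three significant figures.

t_p ≈ 0.0000998 s

For a series RLC circuit (capacitor voltage as output), ω_n = 1/√(LC) = 1/√(101 µH · 9.55 µF) = 32200 rad/s.
ζ = (R/2)·√(C/L) = (1.38/2)·√(9.55 µF/101 µH) = 0.212.
ω_d = ω_n√(1−ζ²) = 31500 rad/s. t_p = π/ω_d = 0.0000998 s.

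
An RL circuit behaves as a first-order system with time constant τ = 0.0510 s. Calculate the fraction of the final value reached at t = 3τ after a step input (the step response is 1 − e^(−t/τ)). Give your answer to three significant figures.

y(t)/y_∞ = 1 − e^(−t/τ) = 1 − e^(−3) = 1 − e^(−3.00) = 0.950.

y/y_∞ ≈ 0.950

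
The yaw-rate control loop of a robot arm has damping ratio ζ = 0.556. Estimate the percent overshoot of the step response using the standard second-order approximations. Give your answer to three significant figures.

For an underdamped second-order system, %OS = 100·exp(−πζ/√(1−ζ²)).
πζ/√(1−ζ²) = π·0.556/√(1−0.309) = 2.101, so %OS = 100·e^(−2.101) = 12.2%.

%OS ≈ 12.2%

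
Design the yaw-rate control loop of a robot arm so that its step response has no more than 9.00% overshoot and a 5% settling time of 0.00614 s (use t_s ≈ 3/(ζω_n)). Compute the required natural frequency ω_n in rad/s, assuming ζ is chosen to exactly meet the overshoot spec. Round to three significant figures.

From %OS = 100·exp(−πζ/√(1−ζ²)), invert to get ζ = −ln(OS)/√(π² + ln²(OS)) with OS = 0.0900.
−ln 0.0900 = 2.408, so ζ = 2.408/√(π² + 5.798) = 0.608.
Then ω_n = 3/(ζ t_s) = 3/(0.608 × 0.00614) = 803 rad/s.

ω_n ≈ 803 rad/s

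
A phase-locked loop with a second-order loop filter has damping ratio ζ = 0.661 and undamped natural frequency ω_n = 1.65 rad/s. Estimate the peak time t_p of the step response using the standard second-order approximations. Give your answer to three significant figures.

t_p ≈ 2.54 s

The damped frequency is ω_d = ω_n√(1−ζ²) = 1.65·√(1−0.437) = 1.24 rad/s.
Peak time t_p = π/ω_d = π/1.24 = 2.54 s.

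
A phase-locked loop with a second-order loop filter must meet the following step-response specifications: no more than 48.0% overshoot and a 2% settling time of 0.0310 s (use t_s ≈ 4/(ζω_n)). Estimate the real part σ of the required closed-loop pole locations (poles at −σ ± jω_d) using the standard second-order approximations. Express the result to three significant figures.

σ ≈ 129

The settling-time spec alone fixes σ = ζω_n = 4/t_s = 4/0.0310 = 129.
(Overshoot then fixes ζ = 0.228 and hence ω_d = σ·√(1−ζ²)/ζ = 552 rad/s.)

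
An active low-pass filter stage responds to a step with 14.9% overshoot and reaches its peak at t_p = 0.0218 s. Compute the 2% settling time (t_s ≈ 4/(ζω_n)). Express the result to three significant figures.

ζ from %OS: ζ = |ln 0.149|/√(π²+ln²0.149) = 0.518.
From t_p = π/ω_d, ω_d = π/0.0218 = 144 rad/s, so ω_n = ω_d/√(1−ζ²) = 169 rad/s.
t_s ≈ 4/(ζω_n) = 4/(0.518·169) = 0.0458 s.

t_s ≈ 0.0458 s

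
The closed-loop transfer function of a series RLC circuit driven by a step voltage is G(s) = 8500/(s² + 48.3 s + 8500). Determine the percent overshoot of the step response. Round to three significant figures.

Matching coefficients with s² + 2ζω_n s + ω_n² gives ω_n² = 8500 ⇒ ω_n = 92.2 rad/s, and ζ = 48.3/(2ω_n) = 0.262.
Overshoot: exp(−π·0.262/√(1−0.262²)) = 0.426, i.e. 42.6%.

%OS ≈ 42.6%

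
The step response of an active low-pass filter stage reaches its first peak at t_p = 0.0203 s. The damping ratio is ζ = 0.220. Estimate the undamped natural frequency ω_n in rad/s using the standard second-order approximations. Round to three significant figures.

ω_n ≈ 159 rad/s

Peak time t_p = π/ω_d, so ω_d = π/t_p = π/0.0203 = 155 rad/s.
ω_n = ω_d/√(1−ζ²) = 155/√0.952 = 159 rad/s.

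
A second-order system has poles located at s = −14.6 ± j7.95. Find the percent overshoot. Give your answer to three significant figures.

%OS ≈ 0.312%

|pole| = ω_n = √(14.6² + 7.95²) = 16.6 rad/s; ζ = cos θ = σ/ω_n = 0.878.
Overshoot: exp(−π·0.878/√(1−0.878²)) = 0.00312, i.e. 0.312%.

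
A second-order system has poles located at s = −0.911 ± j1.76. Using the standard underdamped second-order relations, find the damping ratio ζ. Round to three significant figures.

With σ = 0.911, ω_d = 1.76: ω_n = √(σ²+ω_d²) = 1.98 rad/s, ζ = σ/ω_n = 0.460.

ζ ≈ 0.460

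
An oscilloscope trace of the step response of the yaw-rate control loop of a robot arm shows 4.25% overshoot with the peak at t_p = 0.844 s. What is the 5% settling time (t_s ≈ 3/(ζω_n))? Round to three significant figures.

From the overshoot, ζ = −ln(OS)/√(π²+ln²(OS)) = 0.709.
From t_p = π/ω_d, ω_d = π/0.844 = 3.72 rad/s, so ω_n = ω_d/√(1−ζ²) = 5.28 rad/s.
t_s ≈ 3/(ζω_n) = 3/(0.709·5.28) = 0.802 s.

t_s ≈ 0.802 s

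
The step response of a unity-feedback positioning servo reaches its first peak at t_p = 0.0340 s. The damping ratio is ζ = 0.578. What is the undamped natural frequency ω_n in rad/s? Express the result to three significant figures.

ω_n ≈ 113 rad/s

Peak time t_p = π/ω_d, so ω_d = π/t_p = π/0.0340 = 92.4 rad/s.
ω_n = ω_d/√(1−ζ²) = 92.4/√0.666 = 113 rad/s.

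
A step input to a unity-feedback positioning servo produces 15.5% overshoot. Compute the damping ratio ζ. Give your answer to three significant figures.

ζ ≈ 0.510

From %OS = 100·exp(−πζ/√(1−ζ²)), invert to get ζ = −ln(OS)/√(π² + ln²(OS)) with OS = 0.155.
−ln 0.155 = 1.864, so ζ = 1.864/√(π² + 3.476) = 0.510.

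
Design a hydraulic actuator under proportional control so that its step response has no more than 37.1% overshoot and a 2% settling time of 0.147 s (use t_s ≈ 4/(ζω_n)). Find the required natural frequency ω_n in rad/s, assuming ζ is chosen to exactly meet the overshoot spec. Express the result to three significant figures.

Inverting the overshoot relation: ζ = |ln 0.371|/√(π² + ln²0.371) = 0.301.
From t_s ≈ 4/(ζω_n): ω_n = 4/(ζ·t_s) = 4/(0.301·0.147) = 90.4 rad/s.

ω_n ≈ 90.4 rad/s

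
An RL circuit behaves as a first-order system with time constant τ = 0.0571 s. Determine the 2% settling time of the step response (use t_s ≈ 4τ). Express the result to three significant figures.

t_s ≈ 0.228 s

t_s ≈ 4τ = 0.228 s.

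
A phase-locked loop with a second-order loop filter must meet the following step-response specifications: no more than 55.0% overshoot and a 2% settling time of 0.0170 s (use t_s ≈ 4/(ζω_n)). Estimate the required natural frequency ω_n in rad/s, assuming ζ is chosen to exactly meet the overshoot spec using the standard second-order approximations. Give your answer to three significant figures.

Inverting the overshoot relation: ζ = |ln 0.550|/√(π² + ln²0.550) = 0.187.
From t_s ≈ 4/(ζω_n): ω_n = 4/(ζ·t_s) = 4/(0.187·0.0170) = 1260 rad/s.

ω_n ≈ 1260 rad/s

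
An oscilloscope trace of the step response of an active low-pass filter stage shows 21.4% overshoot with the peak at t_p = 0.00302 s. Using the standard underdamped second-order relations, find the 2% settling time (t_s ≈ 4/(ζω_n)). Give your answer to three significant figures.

ζ from %OS: ζ = |ln 0.214|/√(π²+ln²0.214) = 0.441.
From t_p = π/ω_d, ω_d = π/0.00302 = 1040 rad/s, so ω_n = ω_d/√(1−ζ²) = 1160 rad/s.
t_s ≈ 4/(ζω_n) = 4/(0.441·1160) = 0.00784 s.

t_s ≈ 0.00784 s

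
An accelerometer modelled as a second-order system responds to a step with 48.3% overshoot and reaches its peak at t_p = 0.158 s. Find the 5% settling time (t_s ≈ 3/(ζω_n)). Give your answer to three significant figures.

ζ from %OS: ζ = |ln 0.483|/√(π²+ln²0.483) = 0.226.
t_p = π/ω_d ⇒ ω_d = 19.9 rad/s; then ω_n = ω_d/√(1−ζ²) = 20.4 rad/s.
t_s ≈ 3/(ζω_n) = 3/(0.226·20.4) = 0.651 s.

t_s ≈ 0.651 s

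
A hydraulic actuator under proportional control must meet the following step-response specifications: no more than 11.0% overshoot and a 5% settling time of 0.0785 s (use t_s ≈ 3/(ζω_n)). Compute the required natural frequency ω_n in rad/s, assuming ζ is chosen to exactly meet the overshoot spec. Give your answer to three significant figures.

ω_n ≈ 66.5 rad/s

Inverting the overshoot relation: ζ = |ln 0.110|/√(π² + ln²0.110) = 0.575.
Then ω_n = 3/(ζ t_s) = 3/(0.575 × 0.0785) = 66.5 rad/s.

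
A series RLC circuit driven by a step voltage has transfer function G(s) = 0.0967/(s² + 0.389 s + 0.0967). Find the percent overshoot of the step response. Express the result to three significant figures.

%OS ≈ 8.06%

Matching coefficients with s² + 2ζω_n s + ω_n² gives ω_n² = 0.0967 ⇒ ω_n = 0.311 rad/s, and ζ = 0.389/(2ω_n) = 0.625.
%OS = 100 e^{−πζ/√(1−ζ²)} with ζ = 0.625 gives 8.06%.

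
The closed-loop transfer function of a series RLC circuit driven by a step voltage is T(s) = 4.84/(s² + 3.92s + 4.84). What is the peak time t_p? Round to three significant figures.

t_p ≈ 3.14 s

Comparing the denominator to s² + 2ζω_n s + ω_n²: ω_n = √4.84 = 2.20 rad/s, and 2ζω_n = 3.92 so ζ = 3.92/(2·2.20) = 0.891.
ω_d = 2.20·√(1 − 0.891²) = 0.999 rad/s. Then t_p = π/ω_d = 3.14 s.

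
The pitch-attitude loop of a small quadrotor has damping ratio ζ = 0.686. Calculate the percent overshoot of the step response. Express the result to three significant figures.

For an underdamped second-order system, %OS = 100·exp(−πζ/√(1−ζ²)).
πζ/√(1−ζ²) = π·0.686/√(1−0.471) = 2.962, so %OS = 100·e^(−2.962) = 5.17%.

%OS ≈ 5.17%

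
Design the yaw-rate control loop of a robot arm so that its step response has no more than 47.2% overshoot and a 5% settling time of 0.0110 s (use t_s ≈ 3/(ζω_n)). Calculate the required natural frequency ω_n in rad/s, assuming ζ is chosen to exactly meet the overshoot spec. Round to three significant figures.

ω_n ≈ 1170 rad/s

ζ = −ln(OS)/√(π² + (ln OS)²). With OS = 0.472, ln OS = −0.7508 and ζ = 0.7508/3.230 = 0.232.
Then ω_n = 3/(ζ t_s) = 3/(0.232 × 0.0110) = 1170 rad/s.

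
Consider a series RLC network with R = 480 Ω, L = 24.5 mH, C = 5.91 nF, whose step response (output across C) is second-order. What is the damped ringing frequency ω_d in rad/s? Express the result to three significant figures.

ω_d ≈ 82500 rad/s

For a series RLC circuit (capacitor voltage as output), ω_n = 1/√(LC) = 1/√(24.5 mH · 5.91 nF) = 83100 rad/s.
ζ = (R/2)·√(C/L) = (480/2)·√(5.91 nF/24.5 mH) = 0.118.
ω_d = ω_n√(1−ζ²) = 82500 rad/s.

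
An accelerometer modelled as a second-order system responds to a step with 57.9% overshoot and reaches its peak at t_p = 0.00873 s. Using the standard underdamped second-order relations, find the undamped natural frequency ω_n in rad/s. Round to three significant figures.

ω_n ≈ 365 rad/s

From the overshoot, ζ = −ln(OS)/√(π²+ln²(OS)) = 0.171.
t_p = π/ω_d ⇒ ω_d = 360 rad/s; then ω_n = ω_d/√(1−ζ²) = 365 rad/s.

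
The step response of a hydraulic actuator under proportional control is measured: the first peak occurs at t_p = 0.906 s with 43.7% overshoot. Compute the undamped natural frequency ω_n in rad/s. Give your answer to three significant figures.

From the overshoot, ζ = −ln(OS)/√(π²+ln²(OS)) = 0.255.
From t_p = π/ω_d, ω_d = π/0.906 = 3.47 rad/s, so ω_n = ω_d/√(1−ζ²) = 3.59 rad/s.

ω_n ≈ 3.59 rad/s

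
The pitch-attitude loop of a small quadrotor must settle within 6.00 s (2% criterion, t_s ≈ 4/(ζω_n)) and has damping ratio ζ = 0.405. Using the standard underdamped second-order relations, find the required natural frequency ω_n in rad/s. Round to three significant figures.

Rearranging t_s ≈ 4/(ζω_n) gives ω_n = 4/(ζ·t_s) = 4/(0.405 × 6.00) = 1.65 rad/s.

ω_n ≈ 1.65 rad/s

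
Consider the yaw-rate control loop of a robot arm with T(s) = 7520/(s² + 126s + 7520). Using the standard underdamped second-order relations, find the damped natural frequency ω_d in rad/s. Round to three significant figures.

ω_d ≈ 59.6 rad/s

Matching coefficients with s² + 2ζω_n s + ω_n² gives ω_n² = 7520 ⇒ ω_n = 86.7 rad/s, and ζ = 126/(2ω_n) = 0.726.
ω_d = 86.7·√(1 − 0.726²) = 59.6 rad/s.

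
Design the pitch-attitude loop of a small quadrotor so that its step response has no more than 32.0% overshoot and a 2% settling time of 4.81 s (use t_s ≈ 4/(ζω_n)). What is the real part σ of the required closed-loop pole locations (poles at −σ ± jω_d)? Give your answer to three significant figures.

σ ≈ 0.832

The settling-time spec alone fixes σ = ζω_n = 4/t_s = 4/4.81 = 0.832.
(Overshoot then fixes ζ = 0.341 and hence ω_d = σ·√(1−ζ²)/ζ = 2.29 rad/s.)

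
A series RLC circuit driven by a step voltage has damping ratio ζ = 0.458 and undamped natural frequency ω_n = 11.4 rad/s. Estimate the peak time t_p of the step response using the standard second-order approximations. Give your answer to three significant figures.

The damped frequency is ω_d = ω_n√(1−ζ²) = 11.4·√(1−0.210) = 10.1 rad/s.
Peak time t_p = π/ω_d = π/10.1 = 0.310 s.

t_p ≈ 0.310 s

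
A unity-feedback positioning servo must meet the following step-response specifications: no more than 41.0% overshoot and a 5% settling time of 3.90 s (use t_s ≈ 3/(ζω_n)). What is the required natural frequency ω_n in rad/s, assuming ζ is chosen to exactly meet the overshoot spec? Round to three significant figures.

ζ = −ln(OS)/√(π² + (ln OS)²). With OS = 0.410, ln OS = −0.8916 and ζ = 0.8916/3.266 = 0.273.
From t_s ≈ 3/(ζω_n): ω_n = 3/(ζ·t_s) = 3/(0.273·3.90) = 2.82 rad/s.

ω_n ≈ 2.82 rad/s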